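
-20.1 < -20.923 False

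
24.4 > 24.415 False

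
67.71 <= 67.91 True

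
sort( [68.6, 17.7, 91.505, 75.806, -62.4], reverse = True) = [91.505, 75.806, 68.6, 17.7, -62.4]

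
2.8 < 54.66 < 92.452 True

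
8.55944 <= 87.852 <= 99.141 True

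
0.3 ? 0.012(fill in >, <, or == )>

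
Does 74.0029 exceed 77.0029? No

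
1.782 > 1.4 True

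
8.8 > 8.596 True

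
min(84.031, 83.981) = 83.981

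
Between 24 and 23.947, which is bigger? 24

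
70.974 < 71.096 True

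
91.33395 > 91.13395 True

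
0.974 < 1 True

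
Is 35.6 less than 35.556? No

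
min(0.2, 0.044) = 0.044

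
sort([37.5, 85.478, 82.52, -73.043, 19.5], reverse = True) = [85.478, 82.52, 37.5, 19.5, -73.043]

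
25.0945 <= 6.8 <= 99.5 False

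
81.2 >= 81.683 False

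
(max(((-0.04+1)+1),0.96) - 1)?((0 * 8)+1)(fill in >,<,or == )<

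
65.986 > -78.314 True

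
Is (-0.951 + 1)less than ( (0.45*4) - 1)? Yes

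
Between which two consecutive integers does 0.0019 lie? 0 and 1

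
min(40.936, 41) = 40.936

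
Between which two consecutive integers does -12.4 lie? -13 and -12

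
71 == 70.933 False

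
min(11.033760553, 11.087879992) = 11.033760553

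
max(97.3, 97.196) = 97.3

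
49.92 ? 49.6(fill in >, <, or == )>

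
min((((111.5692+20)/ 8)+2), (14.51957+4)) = 18.44615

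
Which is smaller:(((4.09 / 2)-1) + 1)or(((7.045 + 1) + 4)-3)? (((4.09 / 2)-1) + 1)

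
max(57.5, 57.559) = 57.559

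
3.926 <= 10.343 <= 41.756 True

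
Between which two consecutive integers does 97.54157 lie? 97 and 98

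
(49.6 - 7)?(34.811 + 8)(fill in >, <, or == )<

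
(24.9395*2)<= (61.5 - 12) False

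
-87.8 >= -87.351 False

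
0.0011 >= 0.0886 False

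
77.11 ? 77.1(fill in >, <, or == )>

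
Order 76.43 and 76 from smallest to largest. 76, 76.43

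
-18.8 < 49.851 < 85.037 True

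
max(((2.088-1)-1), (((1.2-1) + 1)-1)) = 0.2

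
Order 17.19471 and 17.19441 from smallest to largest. 17.19441, 17.19471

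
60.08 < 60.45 True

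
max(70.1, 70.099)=70.1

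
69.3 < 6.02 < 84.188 False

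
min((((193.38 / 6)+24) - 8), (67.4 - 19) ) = 48.23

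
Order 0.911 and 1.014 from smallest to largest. 0.911, 1.014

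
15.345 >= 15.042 True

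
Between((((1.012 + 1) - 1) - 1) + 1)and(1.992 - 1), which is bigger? ((((1.012 + 1) - 1) - 1) + 1)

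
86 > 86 False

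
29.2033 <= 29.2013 False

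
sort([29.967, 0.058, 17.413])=[0.058, 17.413, 29.967]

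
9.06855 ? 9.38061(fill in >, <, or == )<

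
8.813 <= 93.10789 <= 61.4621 False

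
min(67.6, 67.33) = 67.33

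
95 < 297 True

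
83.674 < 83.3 False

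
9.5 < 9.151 False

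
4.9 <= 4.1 False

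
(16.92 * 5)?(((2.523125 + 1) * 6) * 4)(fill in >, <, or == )>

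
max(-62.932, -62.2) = -62.2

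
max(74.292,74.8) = 74.8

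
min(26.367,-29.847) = -29.847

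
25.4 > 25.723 False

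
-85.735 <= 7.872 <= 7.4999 False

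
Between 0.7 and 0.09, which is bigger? 0.7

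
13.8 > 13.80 False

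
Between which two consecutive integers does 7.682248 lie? 7 and 8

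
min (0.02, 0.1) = 0.02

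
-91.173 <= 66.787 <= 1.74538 False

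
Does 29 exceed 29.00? No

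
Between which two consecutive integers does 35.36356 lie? 35 and 36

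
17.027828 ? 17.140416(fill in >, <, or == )<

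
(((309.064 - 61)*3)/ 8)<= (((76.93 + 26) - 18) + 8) False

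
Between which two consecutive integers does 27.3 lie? 27 and 28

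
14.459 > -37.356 True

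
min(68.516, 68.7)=68.516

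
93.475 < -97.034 False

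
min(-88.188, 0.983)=-88.188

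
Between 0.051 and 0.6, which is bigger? 0.6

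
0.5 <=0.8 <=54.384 True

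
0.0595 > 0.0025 True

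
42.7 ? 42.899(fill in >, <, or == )<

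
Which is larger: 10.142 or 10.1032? 10.142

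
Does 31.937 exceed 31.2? Yes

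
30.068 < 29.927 False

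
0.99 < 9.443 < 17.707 True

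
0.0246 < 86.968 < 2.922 False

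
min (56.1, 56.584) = 56.1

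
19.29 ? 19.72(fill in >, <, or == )<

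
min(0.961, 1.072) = 0.961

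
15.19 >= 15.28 False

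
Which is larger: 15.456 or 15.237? 15.456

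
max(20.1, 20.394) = 20.394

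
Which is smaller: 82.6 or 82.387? 82.387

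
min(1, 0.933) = 0.933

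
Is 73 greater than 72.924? Yes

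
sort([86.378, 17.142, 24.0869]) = [17.142, 24.0869, 86.378]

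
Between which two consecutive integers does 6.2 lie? 6 and 7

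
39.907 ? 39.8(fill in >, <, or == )>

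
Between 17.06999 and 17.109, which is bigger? 17.109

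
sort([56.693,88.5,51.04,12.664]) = [12.664,51.04,56.693,88.5]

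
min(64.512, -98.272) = -98.272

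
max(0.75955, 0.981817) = 0.981817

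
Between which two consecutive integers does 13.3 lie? 13 and 14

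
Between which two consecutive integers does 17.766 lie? 17 and 18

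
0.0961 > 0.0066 True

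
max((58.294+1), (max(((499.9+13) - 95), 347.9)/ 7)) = 59.7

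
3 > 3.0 False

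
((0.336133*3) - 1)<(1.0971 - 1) True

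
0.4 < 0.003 False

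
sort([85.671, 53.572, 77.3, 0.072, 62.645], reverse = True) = [85.671, 77.3, 62.645, 53.572, 0.072]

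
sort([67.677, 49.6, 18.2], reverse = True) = [67.677, 49.6, 18.2]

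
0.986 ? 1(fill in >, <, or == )<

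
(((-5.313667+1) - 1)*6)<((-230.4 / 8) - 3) True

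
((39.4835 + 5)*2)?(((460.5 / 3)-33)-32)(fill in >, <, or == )>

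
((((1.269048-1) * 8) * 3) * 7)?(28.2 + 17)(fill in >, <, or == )>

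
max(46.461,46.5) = 46.5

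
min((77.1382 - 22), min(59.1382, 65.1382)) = 55.1382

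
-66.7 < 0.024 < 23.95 True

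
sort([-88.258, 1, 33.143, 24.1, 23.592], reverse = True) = [33.143, 24.1, 23.592, 1, -88.258]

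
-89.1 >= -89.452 True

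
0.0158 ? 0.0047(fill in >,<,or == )>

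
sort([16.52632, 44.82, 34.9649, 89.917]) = [16.52632, 34.9649, 44.82, 89.917]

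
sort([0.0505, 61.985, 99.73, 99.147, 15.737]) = [0.0505, 15.737, 61.985, 99.147, 99.73]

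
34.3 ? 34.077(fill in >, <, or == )>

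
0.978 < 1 True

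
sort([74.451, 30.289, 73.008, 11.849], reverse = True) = [74.451, 73.008, 30.289, 11.849]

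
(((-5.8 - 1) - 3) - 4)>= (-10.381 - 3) False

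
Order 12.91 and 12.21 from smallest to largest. 12.21, 12.91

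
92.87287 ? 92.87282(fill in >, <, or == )>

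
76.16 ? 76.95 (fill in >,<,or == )<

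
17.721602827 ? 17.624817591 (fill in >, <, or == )>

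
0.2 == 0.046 False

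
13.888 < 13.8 False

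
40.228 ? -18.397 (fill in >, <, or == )>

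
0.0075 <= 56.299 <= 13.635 False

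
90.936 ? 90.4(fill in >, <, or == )>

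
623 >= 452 True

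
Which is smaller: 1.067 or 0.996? 0.996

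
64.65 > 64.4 True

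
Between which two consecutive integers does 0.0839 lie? 0 and 1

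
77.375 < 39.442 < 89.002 False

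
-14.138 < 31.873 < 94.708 True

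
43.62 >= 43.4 True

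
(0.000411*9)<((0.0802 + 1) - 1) True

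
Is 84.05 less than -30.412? No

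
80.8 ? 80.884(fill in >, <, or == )<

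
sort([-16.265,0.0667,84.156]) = [-16.265,0.0667,84.156]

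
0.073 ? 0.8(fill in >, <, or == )<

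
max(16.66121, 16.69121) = 16.69121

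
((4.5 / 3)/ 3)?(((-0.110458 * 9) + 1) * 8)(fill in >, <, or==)>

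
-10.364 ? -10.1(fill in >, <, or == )<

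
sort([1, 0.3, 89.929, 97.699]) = [0.3, 1, 89.929, 97.699]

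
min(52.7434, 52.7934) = 52.7434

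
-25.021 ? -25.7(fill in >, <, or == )>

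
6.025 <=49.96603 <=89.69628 True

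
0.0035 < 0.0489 True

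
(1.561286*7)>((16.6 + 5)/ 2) True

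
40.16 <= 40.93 True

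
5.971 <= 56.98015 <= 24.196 False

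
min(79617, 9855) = 9855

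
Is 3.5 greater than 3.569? No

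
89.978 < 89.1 False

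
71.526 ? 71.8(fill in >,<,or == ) <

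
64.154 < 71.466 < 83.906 True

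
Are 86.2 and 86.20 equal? Yes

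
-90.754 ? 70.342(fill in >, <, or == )<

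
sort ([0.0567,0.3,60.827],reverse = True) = [60.827,0.3,0.0567]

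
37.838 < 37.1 False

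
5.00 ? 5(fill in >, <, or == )==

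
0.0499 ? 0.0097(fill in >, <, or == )>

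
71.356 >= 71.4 False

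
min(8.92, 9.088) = 8.92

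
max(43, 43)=43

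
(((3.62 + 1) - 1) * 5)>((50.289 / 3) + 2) False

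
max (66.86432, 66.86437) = 66.86437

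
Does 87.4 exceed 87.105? Yes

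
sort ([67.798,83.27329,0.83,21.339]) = [0.83,21.339,67.798,83.27329]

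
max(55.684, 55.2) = 55.684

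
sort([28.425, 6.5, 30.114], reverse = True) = [30.114, 28.425, 6.5]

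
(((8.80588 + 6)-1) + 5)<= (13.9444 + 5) True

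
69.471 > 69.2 True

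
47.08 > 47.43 False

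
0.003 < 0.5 True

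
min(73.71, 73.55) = 73.55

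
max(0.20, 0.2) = 0.2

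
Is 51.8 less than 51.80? No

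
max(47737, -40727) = 47737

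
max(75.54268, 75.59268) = 75.59268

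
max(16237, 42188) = 42188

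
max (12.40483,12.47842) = 12.47842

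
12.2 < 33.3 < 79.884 True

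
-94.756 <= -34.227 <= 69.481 True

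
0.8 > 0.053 True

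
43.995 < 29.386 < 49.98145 False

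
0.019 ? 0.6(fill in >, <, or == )<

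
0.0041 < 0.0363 True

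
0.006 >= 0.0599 False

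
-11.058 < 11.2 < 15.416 True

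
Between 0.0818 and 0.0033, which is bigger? 0.0818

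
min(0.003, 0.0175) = 0.003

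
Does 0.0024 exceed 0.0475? No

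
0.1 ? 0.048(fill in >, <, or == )>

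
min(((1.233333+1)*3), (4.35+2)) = 6.35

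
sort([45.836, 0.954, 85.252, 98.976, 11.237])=[0.954, 11.237, 45.836, 85.252, 98.976]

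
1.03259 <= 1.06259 True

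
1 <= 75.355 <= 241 True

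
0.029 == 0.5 False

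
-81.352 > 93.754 False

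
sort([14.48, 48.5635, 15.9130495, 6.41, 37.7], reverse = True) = [48.5635, 37.7, 15.9130495, 14.48, 6.41]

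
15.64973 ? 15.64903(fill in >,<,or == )>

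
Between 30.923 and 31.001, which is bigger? 31.001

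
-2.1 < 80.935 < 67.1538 False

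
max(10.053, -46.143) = 10.053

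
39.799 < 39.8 True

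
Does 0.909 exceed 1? No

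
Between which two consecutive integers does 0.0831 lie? 0 and 1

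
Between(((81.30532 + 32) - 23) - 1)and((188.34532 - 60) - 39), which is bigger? ((188.34532 - 60) - 39)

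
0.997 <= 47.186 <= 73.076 True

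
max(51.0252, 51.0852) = 51.0852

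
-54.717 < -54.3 True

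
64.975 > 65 False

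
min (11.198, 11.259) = 11.198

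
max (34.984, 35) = 35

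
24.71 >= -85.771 True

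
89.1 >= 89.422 False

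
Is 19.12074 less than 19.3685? Yes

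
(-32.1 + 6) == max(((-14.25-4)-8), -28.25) False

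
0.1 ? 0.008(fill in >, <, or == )>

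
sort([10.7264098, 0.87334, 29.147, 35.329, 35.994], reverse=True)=[35.994, 35.329, 29.147, 10.7264098, 0.87334]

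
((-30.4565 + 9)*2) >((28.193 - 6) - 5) False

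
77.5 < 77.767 True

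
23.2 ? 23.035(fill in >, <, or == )>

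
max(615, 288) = 615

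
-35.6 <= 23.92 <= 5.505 False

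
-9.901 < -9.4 True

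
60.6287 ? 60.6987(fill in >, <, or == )<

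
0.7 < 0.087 False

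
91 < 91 False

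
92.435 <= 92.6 True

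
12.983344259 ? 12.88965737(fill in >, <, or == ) >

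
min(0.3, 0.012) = 0.012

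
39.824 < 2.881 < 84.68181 False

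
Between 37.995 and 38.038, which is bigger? 38.038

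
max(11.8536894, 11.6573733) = 11.8536894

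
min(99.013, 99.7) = 99.013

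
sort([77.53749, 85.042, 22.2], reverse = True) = [85.042, 77.53749, 22.2]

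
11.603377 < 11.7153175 True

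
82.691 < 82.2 False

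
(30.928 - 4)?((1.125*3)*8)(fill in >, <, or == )<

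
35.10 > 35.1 False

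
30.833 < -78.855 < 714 False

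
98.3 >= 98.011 True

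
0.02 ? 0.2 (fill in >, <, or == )<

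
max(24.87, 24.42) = 24.87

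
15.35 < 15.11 False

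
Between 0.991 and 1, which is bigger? 1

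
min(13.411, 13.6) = 13.411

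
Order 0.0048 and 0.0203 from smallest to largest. 0.0048,0.0203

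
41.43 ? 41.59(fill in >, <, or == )<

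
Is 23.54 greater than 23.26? Yes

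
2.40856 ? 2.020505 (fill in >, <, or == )>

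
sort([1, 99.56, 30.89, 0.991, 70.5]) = [0.991, 1, 30.89, 70.5, 99.56]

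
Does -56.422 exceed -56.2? No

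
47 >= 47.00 True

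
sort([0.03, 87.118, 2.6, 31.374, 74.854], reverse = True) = [87.118, 74.854, 31.374, 2.6, 0.03]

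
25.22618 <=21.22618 False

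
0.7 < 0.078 False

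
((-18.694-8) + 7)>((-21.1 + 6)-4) False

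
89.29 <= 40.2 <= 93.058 False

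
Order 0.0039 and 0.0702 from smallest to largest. 0.0039,0.0702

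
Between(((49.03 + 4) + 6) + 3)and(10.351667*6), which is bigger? (10.351667*6)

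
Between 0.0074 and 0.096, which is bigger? 0.096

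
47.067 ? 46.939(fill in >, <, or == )>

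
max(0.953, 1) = 1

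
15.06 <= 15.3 True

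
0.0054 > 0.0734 False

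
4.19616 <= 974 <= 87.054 False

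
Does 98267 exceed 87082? Yes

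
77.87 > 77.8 True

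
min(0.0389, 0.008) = 0.008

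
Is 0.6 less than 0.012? No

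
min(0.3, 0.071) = 0.071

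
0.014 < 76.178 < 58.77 False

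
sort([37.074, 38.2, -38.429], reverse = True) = [38.2, 37.074, -38.429]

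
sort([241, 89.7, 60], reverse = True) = [241, 89.7, 60]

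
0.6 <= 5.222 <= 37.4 True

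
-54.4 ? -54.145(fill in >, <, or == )<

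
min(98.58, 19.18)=19.18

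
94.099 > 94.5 False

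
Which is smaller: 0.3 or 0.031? 0.031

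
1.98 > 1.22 True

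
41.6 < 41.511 False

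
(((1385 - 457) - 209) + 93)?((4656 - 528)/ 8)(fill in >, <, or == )>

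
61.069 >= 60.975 True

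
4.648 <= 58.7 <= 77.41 True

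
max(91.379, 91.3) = 91.379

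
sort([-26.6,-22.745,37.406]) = [-26.6,-22.745,37.406]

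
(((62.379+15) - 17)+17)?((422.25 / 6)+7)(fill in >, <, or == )>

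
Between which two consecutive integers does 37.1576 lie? 37 and 38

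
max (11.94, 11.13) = 11.94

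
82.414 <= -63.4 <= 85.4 False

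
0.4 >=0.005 True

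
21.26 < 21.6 True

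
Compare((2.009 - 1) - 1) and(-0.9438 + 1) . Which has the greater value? (-0.9438 + 1)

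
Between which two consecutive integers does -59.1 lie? -60 and -59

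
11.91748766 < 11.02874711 False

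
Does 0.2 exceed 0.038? Yes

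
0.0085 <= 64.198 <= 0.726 False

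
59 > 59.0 False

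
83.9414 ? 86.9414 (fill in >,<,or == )<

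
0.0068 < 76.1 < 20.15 False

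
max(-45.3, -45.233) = -45.233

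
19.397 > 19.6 False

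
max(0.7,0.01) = 0.7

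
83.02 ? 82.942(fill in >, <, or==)>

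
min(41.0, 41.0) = 41.0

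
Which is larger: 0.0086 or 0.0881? 0.0881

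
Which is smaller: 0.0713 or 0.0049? 0.0049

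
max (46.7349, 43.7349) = 46.7349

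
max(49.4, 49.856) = 49.856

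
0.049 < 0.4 True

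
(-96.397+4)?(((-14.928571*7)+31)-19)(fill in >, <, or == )>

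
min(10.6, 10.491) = 10.491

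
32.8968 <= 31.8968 False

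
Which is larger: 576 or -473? 576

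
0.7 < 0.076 False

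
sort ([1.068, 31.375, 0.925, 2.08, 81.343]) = [0.925, 1.068, 2.08, 31.375, 81.343]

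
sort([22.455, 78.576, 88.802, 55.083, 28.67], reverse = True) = [88.802, 78.576, 55.083, 28.67, 22.455]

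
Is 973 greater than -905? Yes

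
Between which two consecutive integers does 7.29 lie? 7 and 8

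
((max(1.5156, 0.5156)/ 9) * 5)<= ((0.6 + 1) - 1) False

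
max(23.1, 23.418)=23.418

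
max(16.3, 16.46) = 16.46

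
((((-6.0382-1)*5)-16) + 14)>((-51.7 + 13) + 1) True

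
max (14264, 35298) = 35298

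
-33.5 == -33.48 False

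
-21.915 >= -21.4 False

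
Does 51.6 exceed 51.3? Yes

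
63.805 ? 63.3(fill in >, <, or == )>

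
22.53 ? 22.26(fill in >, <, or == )>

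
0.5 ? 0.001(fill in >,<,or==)>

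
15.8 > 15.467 True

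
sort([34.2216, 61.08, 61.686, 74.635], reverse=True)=[74.635, 61.686, 61.08, 34.2216]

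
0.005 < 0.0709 True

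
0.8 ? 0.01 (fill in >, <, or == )>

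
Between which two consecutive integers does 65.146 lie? 65 and 66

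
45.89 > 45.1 True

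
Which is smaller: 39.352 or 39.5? 39.352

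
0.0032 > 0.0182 False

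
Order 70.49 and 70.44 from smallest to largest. 70.44, 70.49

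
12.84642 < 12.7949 False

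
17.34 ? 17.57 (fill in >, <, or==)<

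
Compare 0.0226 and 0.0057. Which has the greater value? 0.0226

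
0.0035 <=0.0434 True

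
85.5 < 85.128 False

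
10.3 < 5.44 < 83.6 False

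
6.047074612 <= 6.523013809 True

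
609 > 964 False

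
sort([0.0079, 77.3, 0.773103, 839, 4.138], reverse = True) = [839, 77.3, 4.138, 0.773103, 0.0079]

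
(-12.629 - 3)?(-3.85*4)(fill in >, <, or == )<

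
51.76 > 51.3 True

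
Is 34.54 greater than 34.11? Yes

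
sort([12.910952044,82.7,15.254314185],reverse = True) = [82.7,15.254314185,12.910952044]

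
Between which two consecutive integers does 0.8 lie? 0 and 1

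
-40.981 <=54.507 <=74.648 True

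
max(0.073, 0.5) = 0.5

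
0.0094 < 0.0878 True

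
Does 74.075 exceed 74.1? No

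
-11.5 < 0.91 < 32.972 True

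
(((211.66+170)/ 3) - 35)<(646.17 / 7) True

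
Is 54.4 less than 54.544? Yes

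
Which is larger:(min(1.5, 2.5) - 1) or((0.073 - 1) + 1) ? (min(1.5, 2.5) - 1)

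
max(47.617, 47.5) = 47.617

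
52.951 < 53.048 True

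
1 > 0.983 True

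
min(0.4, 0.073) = 0.073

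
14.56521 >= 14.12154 True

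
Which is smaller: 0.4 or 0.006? 0.006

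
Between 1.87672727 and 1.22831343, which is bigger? 1.87672727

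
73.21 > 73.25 False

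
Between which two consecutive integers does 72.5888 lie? 72 and 73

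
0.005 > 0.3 False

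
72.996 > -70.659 True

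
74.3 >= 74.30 True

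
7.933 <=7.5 False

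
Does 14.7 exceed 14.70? No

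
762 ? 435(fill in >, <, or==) >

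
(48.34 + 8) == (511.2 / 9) False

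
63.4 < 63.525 True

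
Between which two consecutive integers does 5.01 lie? 5 and 6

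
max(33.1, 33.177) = 33.177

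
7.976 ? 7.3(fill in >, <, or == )>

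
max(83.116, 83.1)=83.116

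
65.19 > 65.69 False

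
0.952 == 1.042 False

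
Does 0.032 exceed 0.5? No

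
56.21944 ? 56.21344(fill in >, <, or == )>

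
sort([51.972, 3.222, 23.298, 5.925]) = [3.222, 5.925, 23.298, 51.972]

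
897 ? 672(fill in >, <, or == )>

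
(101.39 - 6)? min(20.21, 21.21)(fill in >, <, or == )>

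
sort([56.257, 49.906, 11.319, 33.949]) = [11.319, 33.949, 49.906, 56.257]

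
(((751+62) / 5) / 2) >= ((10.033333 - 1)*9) True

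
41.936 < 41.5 False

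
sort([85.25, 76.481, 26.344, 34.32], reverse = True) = [85.25, 76.481, 34.32, 26.344]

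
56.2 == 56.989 False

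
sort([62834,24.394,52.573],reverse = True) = [62834,52.573,24.394]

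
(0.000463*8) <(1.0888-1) True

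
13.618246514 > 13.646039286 False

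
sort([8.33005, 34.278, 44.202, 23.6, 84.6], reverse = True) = [84.6, 44.202, 34.278, 23.6, 8.33005]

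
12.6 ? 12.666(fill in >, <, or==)<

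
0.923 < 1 True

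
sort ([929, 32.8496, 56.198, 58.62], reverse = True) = [929, 58.62, 56.198, 32.8496]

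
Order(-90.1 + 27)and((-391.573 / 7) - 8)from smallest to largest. ((-391.573 / 7) - 8), (-90.1 + 27)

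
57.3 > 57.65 False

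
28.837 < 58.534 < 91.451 True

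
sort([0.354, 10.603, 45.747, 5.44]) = [0.354, 5.44, 10.603, 45.747]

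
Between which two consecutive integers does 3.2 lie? 3 and 4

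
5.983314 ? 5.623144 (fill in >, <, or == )>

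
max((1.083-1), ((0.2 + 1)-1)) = 0.2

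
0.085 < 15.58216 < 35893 True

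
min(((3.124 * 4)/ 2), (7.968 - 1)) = 6.248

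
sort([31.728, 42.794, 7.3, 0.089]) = [0.089, 7.3, 31.728, 42.794]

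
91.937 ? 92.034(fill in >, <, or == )<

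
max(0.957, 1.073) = 1.073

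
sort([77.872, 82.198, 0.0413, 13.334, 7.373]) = [0.0413, 7.373, 13.334, 77.872, 82.198]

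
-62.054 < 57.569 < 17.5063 False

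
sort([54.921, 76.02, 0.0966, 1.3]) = [0.0966, 1.3, 54.921, 76.02]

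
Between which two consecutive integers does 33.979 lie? 33 and 34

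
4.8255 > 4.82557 False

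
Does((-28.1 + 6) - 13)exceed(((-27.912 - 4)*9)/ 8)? Yes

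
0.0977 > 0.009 True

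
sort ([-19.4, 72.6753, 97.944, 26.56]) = [-19.4, 26.56, 72.6753, 97.944]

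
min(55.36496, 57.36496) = 55.36496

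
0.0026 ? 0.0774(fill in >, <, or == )<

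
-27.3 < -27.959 False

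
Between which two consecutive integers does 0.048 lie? 0 and 1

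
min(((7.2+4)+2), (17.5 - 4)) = 13.2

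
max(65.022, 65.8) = 65.8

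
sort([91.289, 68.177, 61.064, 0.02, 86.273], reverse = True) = [91.289, 86.273, 68.177, 61.064, 0.02]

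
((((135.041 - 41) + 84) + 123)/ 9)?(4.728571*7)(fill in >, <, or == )>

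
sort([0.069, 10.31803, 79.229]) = [0.069, 10.31803, 79.229]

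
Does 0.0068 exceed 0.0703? No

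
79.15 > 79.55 False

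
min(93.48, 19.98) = 19.98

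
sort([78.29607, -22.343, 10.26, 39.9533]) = [-22.343, 10.26, 39.9533, 78.29607]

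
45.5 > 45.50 False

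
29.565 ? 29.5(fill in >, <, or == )>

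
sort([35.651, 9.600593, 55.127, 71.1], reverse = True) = [71.1, 55.127, 35.651, 9.600593]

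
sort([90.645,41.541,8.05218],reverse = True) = [90.645,41.541,8.05218]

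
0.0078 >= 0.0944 False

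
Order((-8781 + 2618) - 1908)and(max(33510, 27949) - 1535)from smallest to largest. ((-8781 + 2618) - 1908), (max(33510, 27949) - 1535)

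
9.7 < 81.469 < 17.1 False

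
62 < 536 True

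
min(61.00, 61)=61.00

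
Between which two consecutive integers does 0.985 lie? 0 and 1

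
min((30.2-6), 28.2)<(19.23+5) True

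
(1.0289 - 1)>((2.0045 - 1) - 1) True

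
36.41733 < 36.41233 False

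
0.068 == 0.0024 False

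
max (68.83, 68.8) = 68.83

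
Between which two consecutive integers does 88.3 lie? 88 and 89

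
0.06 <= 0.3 True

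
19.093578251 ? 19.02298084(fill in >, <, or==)>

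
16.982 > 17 False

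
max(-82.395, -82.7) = -82.395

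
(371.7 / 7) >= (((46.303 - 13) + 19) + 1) False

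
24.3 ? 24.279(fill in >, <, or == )>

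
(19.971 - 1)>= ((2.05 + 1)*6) True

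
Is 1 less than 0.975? No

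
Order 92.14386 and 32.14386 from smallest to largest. 32.14386,92.14386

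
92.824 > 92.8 True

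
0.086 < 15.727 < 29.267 True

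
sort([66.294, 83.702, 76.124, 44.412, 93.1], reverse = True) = [93.1, 83.702, 76.124, 66.294, 44.412]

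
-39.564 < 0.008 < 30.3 True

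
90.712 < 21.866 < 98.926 False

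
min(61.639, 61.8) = 61.639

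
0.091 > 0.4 False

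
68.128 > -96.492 True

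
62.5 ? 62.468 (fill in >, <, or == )>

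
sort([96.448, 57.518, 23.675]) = [23.675, 57.518, 96.448]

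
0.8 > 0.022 True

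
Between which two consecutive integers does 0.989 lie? 0 and 1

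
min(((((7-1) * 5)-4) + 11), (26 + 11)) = 37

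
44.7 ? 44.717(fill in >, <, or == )<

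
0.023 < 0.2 True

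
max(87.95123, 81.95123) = 87.95123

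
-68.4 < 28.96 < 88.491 True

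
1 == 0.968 False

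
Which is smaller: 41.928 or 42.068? 41.928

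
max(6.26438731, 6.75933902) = 6.75933902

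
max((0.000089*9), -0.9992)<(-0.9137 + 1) True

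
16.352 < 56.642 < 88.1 True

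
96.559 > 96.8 False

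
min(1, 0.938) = 0.938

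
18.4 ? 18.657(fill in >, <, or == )<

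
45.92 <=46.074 True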